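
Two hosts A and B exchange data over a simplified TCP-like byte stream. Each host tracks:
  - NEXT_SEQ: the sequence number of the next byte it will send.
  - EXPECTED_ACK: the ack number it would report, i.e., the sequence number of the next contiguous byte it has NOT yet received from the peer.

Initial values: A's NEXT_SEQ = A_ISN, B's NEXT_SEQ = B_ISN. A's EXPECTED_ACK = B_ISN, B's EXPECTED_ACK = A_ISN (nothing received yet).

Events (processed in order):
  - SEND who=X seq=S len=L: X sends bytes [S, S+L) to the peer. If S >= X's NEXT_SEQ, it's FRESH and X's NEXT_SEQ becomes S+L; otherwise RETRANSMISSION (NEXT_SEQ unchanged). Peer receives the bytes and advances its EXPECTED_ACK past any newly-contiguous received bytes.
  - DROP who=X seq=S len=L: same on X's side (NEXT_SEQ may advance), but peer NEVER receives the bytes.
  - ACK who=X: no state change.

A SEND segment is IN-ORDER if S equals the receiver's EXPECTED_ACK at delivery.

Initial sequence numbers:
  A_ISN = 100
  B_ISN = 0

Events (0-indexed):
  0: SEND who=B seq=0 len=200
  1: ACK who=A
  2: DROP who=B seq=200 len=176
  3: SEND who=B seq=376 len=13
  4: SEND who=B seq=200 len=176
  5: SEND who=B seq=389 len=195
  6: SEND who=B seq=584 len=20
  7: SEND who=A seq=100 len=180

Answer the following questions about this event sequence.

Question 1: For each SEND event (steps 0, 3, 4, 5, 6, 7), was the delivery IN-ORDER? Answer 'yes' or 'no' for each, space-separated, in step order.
Step 0: SEND seq=0 -> in-order
Step 3: SEND seq=376 -> out-of-order
Step 4: SEND seq=200 -> in-order
Step 5: SEND seq=389 -> in-order
Step 6: SEND seq=584 -> in-order
Step 7: SEND seq=100 -> in-order

Answer: yes no yes yes yes yes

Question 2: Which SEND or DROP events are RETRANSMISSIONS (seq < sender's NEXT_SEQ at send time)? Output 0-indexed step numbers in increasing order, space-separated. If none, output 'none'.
Step 0: SEND seq=0 -> fresh
Step 2: DROP seq=200 -> fresh
Step 3: SEND seq=376 -> fresh
Step 4: SEND seq=200 -> retransmit
Step 5: SEND seq=389 -> fresh
Step 6: SEND seq=584 -> fresh
Step 7: SEND seq=100 -> fresh

Answer: 4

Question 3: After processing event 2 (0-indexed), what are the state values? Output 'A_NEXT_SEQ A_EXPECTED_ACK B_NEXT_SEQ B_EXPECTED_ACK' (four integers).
After event 0: A_seq=100 A_ack=200 B_seq=200 B_ack=100
After event 1: A_seq=100 A_ack=200 B_seq=200 B_ack=100
After event 2: A_seq=100 A_ack=200 B_seq=376 B_ack=100

100 200 376 100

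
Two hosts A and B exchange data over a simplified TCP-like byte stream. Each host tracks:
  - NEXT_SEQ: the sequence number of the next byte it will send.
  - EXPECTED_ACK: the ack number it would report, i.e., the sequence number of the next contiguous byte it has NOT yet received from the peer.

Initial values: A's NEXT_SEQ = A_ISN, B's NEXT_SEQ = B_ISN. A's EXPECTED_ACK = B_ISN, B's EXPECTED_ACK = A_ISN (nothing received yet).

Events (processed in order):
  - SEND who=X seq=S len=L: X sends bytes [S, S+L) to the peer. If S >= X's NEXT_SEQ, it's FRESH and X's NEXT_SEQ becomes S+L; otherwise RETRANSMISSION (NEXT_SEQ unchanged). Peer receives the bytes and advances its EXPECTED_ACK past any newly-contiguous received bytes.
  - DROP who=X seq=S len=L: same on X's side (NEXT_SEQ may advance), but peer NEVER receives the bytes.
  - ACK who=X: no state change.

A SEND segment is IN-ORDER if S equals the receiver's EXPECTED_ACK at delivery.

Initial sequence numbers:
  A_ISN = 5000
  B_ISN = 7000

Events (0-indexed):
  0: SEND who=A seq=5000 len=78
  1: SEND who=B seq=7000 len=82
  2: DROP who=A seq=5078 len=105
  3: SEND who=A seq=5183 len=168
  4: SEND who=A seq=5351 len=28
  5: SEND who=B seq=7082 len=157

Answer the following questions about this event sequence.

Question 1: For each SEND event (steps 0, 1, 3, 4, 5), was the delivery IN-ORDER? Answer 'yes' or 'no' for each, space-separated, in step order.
Step 0: SEND seq=5000 -> in-order
Step 1: SEND seq=7000 -> in-order
Step 3: SEND seq=5183 -> out-of-order
Step 4: SEND seq=5351 -> out-of-order
Step 5: SEND seq=7082 -> in-order

Answer: yes yes no no yes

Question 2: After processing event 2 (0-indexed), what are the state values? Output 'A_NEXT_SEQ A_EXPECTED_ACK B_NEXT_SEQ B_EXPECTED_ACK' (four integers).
After event 0: A_seq=5078 A_ack=7000 B_seq=7000 B_ack=5078
After event 1: A_seq=5078 A_ack=7082 B_seq=7082 B_ack=5078
After event 2: A_seq=5183 A_ack=7082 B_seq=7082 B_ack=5078

5183 7082 7082 5078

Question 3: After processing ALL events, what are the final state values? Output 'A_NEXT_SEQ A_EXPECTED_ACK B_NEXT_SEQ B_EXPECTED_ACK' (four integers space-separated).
Answer: 5379 7239 7239 5078

Derivation:
After event 0: A_seq=5078 A_ack=7000 B_seq=7000 B_ack=5078
After event 1: A_seq=5078 A_ack=7082 B_seq=7082 B_ack=5078
After event 2: A_seq=5183 A_ack=7082 B_seq=7082 B_ack=5078
After event 3: A_seq=5351 A_ack=7082 B_seq=7082 B_ack=5078
After event 4: A_seq=5379 A_ack=7082 B_seq=7082 B_ack=5078
After event 5: A_seq=5379 A_ack=7239 B_seq=7239 B_ack=5078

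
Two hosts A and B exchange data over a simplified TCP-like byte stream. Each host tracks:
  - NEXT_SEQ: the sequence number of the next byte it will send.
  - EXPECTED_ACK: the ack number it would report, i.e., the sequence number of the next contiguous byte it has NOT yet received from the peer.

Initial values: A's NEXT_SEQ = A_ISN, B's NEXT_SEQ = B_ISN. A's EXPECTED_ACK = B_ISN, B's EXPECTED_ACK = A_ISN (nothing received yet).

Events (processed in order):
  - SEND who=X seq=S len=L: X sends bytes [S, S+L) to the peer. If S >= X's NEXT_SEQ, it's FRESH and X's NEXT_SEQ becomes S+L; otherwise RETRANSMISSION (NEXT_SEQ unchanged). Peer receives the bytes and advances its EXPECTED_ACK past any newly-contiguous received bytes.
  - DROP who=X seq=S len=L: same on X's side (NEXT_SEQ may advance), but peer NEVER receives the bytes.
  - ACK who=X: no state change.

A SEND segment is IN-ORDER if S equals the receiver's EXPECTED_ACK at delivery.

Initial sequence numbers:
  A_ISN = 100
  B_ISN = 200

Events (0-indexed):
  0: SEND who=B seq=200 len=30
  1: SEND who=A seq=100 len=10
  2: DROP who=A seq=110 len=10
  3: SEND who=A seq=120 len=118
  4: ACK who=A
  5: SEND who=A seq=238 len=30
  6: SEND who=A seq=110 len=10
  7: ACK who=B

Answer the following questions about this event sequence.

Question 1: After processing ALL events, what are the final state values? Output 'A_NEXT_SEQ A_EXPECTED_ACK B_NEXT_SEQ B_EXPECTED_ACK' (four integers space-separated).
Answer: 268 230 230 268

Derivation:
After event 0: A_seq=100 A_ack=230 B_seq=230 B_ack=100
After event 1: A_seq=110 A_ack=230 B_seq=230 B_ack=110
After event 2: A_seq=120 A_ack=230 B_seq=230 B_ack=110
After event 3: A_seq=238 A_ack=230 B_seq=230 B_ack=110
After event 4: A_seq=238 A_ack=230 B_seq=230 B_ack=110
After event 5: A_seq=268 A_ack=230 B_seq=230 B_ack=110
After event 6: A_seq=268 A_ack=230 B_seq=230 B_ack=268
After event 7: A_seq=268 A_ack=230 B_seq=230 B_ack=268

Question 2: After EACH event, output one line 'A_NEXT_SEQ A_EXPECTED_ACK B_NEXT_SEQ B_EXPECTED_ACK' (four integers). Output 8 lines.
100 230 230 100
110 230 230 110
120 230 230 110
238 230 230 110
238 230 230 110
268 230 230 110
268 230 230 268
268 230 230 268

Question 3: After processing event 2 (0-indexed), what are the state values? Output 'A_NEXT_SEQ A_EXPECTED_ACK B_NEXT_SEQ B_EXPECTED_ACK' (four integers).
After event 0: A_seq=100 A_ack=230 B_seq=230 B_ack=100
After event 1: A_seq=110 A_ack=230 B_seq=230 B_ack=110
After event 2: A_seq=120 A_ack=230 B_seq=230 B_ack=110

120 230 230 110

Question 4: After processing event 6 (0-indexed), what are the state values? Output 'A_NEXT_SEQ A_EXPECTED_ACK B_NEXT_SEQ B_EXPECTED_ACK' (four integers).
After event 0: A_seq=100 A_ack=230 B_seq=230 B_ack=100
After event 1: A_seq=110 A_ack=230 B_seq=230 B_ack=110
After event 2: A_seq=120 A_ack=230 B_seq=230 B_ack=110
After event 3: A_seq=238 A_ack=230 B_seq=230 B_ack=110
After event 4: A_seq=238 A_ack=230 B_seq=230 B_ack=110
After event 5: A_seq=268 A_ack=230 B_seq=230 B_ack=110
After event 6: A_seq=268 A_ack=230 B_seq=230 B_ack=268

268 230 230 268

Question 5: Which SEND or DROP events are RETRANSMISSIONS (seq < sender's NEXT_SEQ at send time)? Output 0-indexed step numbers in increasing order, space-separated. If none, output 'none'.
Step 0: SEND seq=200 -> fresh
Step 1: SEND seq=100 -> fresh
Step 2: DROP seq=110 -> fresh
Step 3: SEND seq=120 -> fresh
Step 5: SEND seq=238 -> fresh
Step 6: SEND seq=110 -> retransmit

Answer: 6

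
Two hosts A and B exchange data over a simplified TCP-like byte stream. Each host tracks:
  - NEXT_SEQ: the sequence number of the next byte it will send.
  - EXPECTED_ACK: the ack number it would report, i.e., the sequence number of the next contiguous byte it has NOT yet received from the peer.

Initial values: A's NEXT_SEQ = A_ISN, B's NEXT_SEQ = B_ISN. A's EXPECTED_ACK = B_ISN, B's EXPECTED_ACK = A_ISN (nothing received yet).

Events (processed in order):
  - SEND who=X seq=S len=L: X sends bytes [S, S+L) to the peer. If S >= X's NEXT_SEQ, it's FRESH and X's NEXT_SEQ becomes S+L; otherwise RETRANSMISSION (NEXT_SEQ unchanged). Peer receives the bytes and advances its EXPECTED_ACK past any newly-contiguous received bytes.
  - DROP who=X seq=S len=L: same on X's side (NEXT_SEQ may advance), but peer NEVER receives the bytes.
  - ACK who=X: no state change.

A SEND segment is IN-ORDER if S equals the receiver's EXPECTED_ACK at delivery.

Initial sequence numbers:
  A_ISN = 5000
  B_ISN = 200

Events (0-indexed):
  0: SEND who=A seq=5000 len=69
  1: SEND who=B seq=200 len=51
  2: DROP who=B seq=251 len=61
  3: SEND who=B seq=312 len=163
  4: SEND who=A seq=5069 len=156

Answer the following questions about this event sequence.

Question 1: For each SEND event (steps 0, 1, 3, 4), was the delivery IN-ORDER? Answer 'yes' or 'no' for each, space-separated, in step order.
Step 0: SEND seq=5000 -> in-order
Step 1: SEND seq=200 -> in-order
Step 3: SEND seq=312 -> out-of-order
Step 4: SEND seq=5069 -> in-order

Answer: yes yes no yes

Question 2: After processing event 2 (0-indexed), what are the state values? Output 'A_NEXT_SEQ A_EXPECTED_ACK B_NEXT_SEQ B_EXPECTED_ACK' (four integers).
After event 0: A_seq=5069 A_ack=200 B_seq=200 B_ack=5069
After event 1: A_seq=5069 A_ack=251 B_seq=251 B_ack=5069
After event 2: A_seq=5069 A_ack=251 B_seq=312 B_ack=5069

5069 251 312 5069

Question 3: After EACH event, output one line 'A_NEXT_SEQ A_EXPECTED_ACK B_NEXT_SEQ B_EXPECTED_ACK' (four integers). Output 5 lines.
5069 200 200 5069
5069 251 251 5069
5069 251 312 5069
5069 251 475 5069
5225 251 475 5225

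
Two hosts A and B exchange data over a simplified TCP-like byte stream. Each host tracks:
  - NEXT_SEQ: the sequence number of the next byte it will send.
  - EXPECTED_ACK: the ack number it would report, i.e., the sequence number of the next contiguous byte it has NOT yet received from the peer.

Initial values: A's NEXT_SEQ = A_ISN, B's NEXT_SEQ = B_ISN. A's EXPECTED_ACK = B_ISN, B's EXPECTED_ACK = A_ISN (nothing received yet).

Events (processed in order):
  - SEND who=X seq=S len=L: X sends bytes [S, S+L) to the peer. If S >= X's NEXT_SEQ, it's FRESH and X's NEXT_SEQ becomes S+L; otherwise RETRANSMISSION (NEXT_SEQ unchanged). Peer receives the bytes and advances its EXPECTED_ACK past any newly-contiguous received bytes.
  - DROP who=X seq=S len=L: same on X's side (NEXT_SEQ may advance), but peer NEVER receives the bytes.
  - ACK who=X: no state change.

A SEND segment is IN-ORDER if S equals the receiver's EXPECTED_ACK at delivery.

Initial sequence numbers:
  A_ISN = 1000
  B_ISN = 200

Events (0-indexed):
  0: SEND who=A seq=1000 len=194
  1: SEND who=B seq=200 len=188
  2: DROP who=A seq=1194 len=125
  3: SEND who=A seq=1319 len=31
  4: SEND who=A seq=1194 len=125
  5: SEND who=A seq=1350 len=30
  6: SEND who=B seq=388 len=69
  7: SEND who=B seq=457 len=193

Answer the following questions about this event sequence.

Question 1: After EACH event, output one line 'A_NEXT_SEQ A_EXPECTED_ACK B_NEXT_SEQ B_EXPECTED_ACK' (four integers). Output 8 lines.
1194 200 200 1194
1194 388 388 1194
1319 388 388 1194
1350 388 388 1194
1350 388 388 1350
1380 388 388 1380
1380 457 457 1380
1380 650 650 1380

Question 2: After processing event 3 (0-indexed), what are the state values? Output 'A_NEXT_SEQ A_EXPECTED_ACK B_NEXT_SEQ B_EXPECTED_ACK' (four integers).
After event 0: A_seq=1194 A_ack=200 B_seq=200 B_ack=1194
After event 1: A_seq=1194 A_ack=388 B_seq=388 B_ack=1194
After event 2: A_seq=1319 A_ack=388 B_seq=388 B_ack=1194
After event 3: A_seq=1350 A_ack=388 B_seq=388 B_ack=1194

1350 388 388 1194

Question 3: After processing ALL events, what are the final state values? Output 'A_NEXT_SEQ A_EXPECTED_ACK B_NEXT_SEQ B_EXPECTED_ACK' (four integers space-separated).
After event 0: A_seq=1194 A_ack=200 B_seq=200 B_ack=1194
After event 1: A_seq=1194 A_ack=388 B_seq=388 B_ack=1194
After event 2: A_seq=1319 A_ack=388 B_seq=388 B_ack=1194
After event 3: A_seq=1350 A_ack=388 B_seq=388 B_ack=1194
After event 4: A_seq=1350 A_ack=388 B_seq=388 B_ack=1350
After event 5: A_seq=1380 A_ack=388 B_seq=388 B_ack=1380
After event 6: A_seq=1380 A_ack=457 B_seq=457 B_ack=1380
After event 7: A_seq=1380 A_ack=650 B_seq=650 B_ack=1380

Answer: 1380 650 650 1380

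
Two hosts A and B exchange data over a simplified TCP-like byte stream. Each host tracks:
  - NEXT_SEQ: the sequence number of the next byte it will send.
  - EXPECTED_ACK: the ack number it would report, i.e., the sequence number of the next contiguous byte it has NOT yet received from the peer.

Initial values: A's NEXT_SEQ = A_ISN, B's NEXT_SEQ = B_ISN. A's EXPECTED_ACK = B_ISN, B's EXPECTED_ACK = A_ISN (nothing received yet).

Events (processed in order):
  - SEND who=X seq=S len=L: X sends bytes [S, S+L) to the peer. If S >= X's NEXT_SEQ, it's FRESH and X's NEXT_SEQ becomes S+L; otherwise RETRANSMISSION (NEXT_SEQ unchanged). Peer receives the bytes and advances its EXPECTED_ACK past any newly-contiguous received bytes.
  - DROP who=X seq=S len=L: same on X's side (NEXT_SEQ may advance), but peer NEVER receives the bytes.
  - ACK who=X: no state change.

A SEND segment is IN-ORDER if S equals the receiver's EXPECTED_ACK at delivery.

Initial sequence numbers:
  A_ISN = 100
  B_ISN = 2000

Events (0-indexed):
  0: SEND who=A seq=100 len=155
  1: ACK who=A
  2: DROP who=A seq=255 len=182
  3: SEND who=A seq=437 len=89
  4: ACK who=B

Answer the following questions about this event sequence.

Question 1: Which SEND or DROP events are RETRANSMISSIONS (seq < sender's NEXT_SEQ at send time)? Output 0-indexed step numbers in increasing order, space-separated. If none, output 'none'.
Step 0: SEND seq=100 -> fresh
Step 2: DROP seq=255 -> fresh
Step 3: SEND seq=437 -> fresh

Answer: none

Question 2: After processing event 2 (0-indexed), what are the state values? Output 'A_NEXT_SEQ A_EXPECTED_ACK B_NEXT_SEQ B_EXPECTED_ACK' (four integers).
After event 0: A_seq=255 A_ack=2000 B_seq=2000 B_ack=255
After event 1: A_seq=255 A_ack=2000 B_seq=2000 B_ack=255
After event 2: A_seq=437 A_ack=2000 B_seq=2000 B_ack=255

437 2000 2000 255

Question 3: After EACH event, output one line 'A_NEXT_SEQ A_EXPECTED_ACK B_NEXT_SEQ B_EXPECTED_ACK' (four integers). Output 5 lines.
255 2000 2000 255
255 2000 2000 255
437 2000 2000 255
526 2000 2000 255
526 2000 2000 255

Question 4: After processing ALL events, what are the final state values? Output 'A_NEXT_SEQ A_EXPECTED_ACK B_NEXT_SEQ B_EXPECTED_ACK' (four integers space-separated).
Answer: 526 2000 2000 255

Derivation:
After event 0: A_seq=255 A_ack=2000 B_seq=2000 B_ack=255
After event 1: A_seq=255 A_ack=2000 B_seq=2000 B_ack=255
After event 2: A_seq=437 A_ack=2000 B_seq=2000 B_ack=255
After event 3: A_seq=526 A_ack=2000 B_seq=2000 B_ack=255
After event 4: A_seq=526 A_ack=2000 B_seq=2000 B_ack=255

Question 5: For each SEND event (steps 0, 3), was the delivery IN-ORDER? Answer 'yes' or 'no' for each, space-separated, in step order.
Answer: yes no

Derivation:
Step 0: SEND seq=100 -> in-order
Step 3: SEND seq=437 -> out-of-order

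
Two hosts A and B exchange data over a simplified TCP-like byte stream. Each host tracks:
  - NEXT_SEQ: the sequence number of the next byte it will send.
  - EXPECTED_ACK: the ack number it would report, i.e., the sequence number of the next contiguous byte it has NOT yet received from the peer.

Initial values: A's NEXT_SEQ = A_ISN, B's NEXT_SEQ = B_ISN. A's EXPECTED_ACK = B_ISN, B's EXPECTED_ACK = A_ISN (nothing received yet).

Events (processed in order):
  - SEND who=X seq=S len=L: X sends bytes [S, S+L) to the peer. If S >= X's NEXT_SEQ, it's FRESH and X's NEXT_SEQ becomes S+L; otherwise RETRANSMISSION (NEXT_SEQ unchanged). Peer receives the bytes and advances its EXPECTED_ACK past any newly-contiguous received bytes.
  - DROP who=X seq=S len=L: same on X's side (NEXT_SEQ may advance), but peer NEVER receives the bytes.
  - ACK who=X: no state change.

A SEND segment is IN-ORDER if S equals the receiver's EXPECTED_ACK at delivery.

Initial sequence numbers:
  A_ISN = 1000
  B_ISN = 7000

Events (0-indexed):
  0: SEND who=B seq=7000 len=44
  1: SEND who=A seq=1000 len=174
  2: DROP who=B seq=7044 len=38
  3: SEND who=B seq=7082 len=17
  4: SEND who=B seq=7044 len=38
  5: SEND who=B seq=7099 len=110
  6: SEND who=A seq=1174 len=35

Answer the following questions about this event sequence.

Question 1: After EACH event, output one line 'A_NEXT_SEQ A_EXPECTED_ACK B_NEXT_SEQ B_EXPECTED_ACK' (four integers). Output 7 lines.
1000 7044 7044 1000
1174 7044 7044 1174
1174 7044 7082 1174
1174 7044 7099 1174
1174 7099 7099 1174
1174 7209 7209 1174
1209 7209 7209 1209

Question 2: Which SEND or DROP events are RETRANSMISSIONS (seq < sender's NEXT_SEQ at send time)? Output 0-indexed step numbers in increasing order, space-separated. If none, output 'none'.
Answer: 4

Derivation:
Step 0: SEND seq=7000 -> fresh
Step 1: SEND seq=1000 -> fresh
Step 2: DROP seq=7044 -> fresh
Step 3: SEND seq=7082 -> fresh
Step 4: SEND seq=7044 -> retransmit
Step 5: SEND seq=7099 -> fresh
Step 6: SEND seq=1174 -> fresh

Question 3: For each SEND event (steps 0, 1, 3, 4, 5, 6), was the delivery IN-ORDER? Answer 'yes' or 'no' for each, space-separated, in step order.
Step 0: SEND seq=7000 -> in-order
Step 1: SEND seq=1000 -> in-order
Step 3: SEND seq=7082 -> out-of-order
Step 4: SEND seq=7044 -> in-order
Step 5: SEND seq=7099 -> in-order
Step 6: SEND seq=1174 -> in-order

Answer: yes yes no yes yes yes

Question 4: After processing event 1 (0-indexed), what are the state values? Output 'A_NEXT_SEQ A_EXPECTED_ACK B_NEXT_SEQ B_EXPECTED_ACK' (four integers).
After event 0: A_seq=1000 A_ack=7044 B_seq=7044 B_ack=1000
After event 1: A_seq=1174 A_ack=7044 B_seq=7044 B_ack=1174

1174 7044 7044 1174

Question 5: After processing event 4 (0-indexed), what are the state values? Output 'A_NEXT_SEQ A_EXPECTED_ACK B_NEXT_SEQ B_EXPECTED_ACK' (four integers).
After event 0: A_seq=1000 A_ack=7044 B_seq=7044 B_ack=1000
After event 1: A_seq=1174 A_ack=7044 B_seq=7044 B_ack=1174
After event 2: A_seq=1174 A_ack=7044 B_seq=7082 B_ack=1174
After event 3: A_seq=1174 A_ack=7044 B_seq=7099 B_ack=1174
After event 4: A_seq=1174 A_ack=7099 B_seq=7099 B_ack=1174

1174 7099 7099 1174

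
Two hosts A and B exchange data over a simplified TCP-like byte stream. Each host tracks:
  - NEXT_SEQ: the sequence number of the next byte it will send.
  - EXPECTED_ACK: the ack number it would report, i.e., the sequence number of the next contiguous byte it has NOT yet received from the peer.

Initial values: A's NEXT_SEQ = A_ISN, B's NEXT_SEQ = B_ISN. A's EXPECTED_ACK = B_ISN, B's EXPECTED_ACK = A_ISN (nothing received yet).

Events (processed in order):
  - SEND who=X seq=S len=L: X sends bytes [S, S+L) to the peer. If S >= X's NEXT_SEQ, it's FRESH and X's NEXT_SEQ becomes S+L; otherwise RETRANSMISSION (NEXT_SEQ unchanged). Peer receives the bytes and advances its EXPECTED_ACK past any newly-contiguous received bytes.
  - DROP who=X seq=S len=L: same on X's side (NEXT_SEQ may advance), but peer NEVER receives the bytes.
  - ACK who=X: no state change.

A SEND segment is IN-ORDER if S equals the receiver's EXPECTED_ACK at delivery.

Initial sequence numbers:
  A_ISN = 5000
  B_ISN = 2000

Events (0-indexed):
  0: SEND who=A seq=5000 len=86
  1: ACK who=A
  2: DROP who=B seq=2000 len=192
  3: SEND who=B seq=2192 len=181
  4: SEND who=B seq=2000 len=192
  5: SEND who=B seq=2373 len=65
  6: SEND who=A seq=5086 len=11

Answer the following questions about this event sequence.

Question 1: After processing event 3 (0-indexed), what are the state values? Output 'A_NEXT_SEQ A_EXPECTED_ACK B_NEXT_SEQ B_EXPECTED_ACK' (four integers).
After event 0: A_seq=5086 A_ack=2000 B_seq=2000 B_ack=5086
After event 1: A_seq=5086 A_ack=2000 B_seq=2000 B_ack=5086
After event 2: A_seq=5086 A_ack=2000 B_seq=2192 B_ack=5086
After event 3: A_seq=5086 A_ack=2000 B_seq=2373 B_ack=5086

5086 2000 2373 5086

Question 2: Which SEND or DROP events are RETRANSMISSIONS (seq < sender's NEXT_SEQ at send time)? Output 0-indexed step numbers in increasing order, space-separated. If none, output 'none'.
Answer: 4

Derivation:
Step 0: SEND seq=5000 -> fresh
Step 2: DROP seq=2000 -> fresh
Step 3: SEND seq=2192 -> fresh
Step 4: SEND seq=2000 -> retransmit
Step 5: SEND seq=2373 -> fresh
Step 6: SEND seq=5086 -> fresh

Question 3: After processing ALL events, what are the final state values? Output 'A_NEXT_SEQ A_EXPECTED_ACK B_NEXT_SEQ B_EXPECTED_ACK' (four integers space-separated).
Answer: 5097 2438 2438 5097

Derivation:
After event 0: A_seq=5086 A_ack=2000 B_seq=2000 B_ack=5086
After event 1: A_seq=5086 A_ack=2000 B_seq=2000 B_ack=5086
After event 2: A_seq=5086 A_ack=2000 B_seq=2192 B_ack=5086
After event 3: A_seq=5086 A_ack=2000 B_seq=2373 B_ack=5086
After event 4: A_seq=5086 A_ack=2373 B_seq=2373 B_ack=5086
After event 5: A_seq=5086 A_ack=2438 B_seq=2438 B_ack=5086
After event 6: A_seq=5097 A_ack=2438 B_seq=2438 B_ack=5097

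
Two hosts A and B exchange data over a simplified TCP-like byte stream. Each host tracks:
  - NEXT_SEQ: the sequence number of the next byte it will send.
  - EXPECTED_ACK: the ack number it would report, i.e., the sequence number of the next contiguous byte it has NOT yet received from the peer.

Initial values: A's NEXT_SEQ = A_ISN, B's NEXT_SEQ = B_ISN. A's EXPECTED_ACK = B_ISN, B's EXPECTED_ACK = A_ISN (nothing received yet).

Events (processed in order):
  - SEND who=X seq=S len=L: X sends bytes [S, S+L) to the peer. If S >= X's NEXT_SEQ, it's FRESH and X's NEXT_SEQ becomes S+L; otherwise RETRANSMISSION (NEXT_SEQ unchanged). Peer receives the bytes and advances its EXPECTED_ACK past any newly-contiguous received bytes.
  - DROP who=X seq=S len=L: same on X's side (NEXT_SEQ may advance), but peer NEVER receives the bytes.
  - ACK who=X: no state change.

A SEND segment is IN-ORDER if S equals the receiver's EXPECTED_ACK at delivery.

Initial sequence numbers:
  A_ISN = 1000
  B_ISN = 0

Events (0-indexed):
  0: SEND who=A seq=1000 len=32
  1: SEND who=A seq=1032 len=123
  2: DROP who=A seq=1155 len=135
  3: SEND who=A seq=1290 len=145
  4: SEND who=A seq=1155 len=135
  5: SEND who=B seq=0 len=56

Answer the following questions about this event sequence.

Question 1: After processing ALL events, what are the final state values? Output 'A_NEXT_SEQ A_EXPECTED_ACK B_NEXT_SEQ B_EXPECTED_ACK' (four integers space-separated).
After event 0: A_seq=1032 A_ack=0 B_seq=0 B_ack=1032
After event 1: A_seq=1155 A_ack=0 B_seq=0 B_ack=1155
After event 2: A_seq=1290 A_ack=0 B_seq=0 B_ack=1155
After event 3: A_seq=1435 A_ack=0 B_seq=0 B_ack=1155
After event 4: A_seq=1435 A_ack=0 B_seq=0 B_ack=1435
After event 5: A_seq=1435 A_ack=56 B_seq=56 B_ack=1435

Answer: 1435 56 56 1435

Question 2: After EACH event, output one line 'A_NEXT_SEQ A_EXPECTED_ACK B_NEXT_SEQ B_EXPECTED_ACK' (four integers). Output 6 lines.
1032 0 0 1032
1155 0 0 1155
1290 0 0 1155
1435 0 0 1155
1435 0 0 1435
1435 56 56 1435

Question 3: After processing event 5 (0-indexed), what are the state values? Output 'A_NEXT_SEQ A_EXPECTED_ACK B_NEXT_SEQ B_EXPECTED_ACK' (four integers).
After event 0: A_seq=1032 A_ack=0 B_seq=0 B_ack=1032
After event 1: A_seq=1155 A_ack=0 B_seq=0 B_ack=1155
After event 2: A_seq=1290 A_ack=0 B_seq=0 B_ack=1155
After event 3: A_seq=1435 A_ack=0 B_seq=0 B_ack=1155
After event 4: A_seq=1435 A_ack=0 B_seq=0 B_ack=1435
After event 5: A_seq=1435 A_ack=56 B_seq=56 B_ack=1435

1435 56 56 1435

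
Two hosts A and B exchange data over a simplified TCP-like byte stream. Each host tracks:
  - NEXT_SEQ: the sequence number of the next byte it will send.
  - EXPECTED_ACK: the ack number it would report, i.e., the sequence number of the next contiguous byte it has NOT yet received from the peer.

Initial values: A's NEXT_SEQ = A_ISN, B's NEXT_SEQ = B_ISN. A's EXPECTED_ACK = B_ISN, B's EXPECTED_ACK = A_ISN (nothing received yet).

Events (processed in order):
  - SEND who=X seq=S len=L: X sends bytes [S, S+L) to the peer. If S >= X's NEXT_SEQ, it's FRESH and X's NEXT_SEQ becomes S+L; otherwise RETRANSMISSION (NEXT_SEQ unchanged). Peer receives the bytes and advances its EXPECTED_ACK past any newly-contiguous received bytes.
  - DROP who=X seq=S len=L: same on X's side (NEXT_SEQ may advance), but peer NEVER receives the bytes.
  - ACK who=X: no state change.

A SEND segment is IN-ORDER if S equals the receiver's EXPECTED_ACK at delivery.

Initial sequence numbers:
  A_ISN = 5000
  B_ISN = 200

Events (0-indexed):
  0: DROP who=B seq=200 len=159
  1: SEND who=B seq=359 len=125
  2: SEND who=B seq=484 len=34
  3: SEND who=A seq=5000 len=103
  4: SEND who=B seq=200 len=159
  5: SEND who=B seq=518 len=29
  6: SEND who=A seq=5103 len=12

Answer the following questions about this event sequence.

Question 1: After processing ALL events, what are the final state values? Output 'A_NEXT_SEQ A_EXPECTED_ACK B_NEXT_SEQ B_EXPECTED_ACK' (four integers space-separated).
Answer: 5115 547 547 5115

Derivation:
After event 0: A_seq=5000 A_ack=200 B_seq=359 B_ack=5000
After event 1: A_seq=5000 A_ack=200 B_seq=484 B_ack=5000
After event 2: A_seq=5000 A_ack=200 B_seq=518 B_ack=5000
After event 3: A_seq=5103 A_ack=200 B_seq=518 B_ack=5103
After event 4: A_seq=5103 A_ack=518 B_seq=518 B_ack=5103
After event 5: A_seq=5103 A_ack=547 B_seq=547 B_ack=5103
After event 6: A_seq=5115 A_ack=547 B_seq=547 B_ack=5115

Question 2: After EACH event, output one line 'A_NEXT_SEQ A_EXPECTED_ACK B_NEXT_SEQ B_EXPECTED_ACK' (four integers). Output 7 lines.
5000 200 359 5000
5000 200 484 5000
5000 200 518 5000
5103 200 518 5103
5103 518 518 5103
5103 547 547 5103
5115 547 547 5115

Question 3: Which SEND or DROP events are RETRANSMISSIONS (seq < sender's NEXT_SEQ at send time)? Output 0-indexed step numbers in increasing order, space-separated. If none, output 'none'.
Answer: 4

Derivation:
Step 0: DROP seq=200 -> fresh
Step 1: SEND seq=359 -> fresh
Step 2: SEND seq=484 -> fresh
Step 3: SEND seq=5000 -> fresh
Step 4: SEND seq=200 -> retransmit
Step 5: SEND seq=518 -> fresh
Step 6: SEND seq=5103 -> fresh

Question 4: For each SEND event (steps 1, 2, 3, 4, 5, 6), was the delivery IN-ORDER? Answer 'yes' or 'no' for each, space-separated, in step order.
Answer: no no yes yes yes yes

Derivation:
Step 1: SEND seq=359 -> out-of-order
Step 2: SEND seq=484 -> out-of-order
Step 3: SEND seq=5000 -> in-order
Step 4: SEND seq=200 -> in-order
Step 5: SEND seq=518 -> in-order
Step 6: SEND seq=5103 -> in-order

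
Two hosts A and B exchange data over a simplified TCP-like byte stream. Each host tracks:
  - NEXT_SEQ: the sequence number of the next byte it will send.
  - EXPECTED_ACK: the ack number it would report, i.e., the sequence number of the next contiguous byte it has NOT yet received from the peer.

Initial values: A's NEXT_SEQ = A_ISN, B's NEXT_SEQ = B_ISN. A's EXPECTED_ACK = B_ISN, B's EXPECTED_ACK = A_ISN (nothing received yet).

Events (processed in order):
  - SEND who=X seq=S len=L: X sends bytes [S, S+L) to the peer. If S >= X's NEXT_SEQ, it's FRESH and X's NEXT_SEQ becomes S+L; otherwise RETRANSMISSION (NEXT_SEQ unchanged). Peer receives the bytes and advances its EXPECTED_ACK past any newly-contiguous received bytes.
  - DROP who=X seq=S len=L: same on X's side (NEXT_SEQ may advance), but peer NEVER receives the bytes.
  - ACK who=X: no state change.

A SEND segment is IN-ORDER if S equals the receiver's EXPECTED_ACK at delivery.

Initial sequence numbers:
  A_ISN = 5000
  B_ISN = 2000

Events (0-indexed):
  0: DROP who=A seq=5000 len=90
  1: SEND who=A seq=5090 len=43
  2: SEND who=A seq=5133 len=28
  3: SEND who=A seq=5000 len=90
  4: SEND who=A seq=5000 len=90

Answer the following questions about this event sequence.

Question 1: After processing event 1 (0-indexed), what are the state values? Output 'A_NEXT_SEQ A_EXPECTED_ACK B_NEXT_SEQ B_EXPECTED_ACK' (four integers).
After event 0: A_seq=5090 A_ack=2000 B_seq=2000 B_ack=5000
After event 1: A_seq=5133 A_ack=2000 B_seq=2000 B_ack=5000

5133 2000 2000 5000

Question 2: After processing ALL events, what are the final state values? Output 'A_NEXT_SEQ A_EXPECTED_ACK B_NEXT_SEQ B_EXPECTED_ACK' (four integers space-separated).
Answer: 5161 2000 2000 5161

Derivation:
After event 0: A_seq=5090 A_ack=2000 B_seq=2000 B_ack=5000
After event 1: A_seq=5133 A_ack=2000 B_seq=2000 B_ack=5000
After event 2: A_seq=5161 A_ack=2000 B_seq=2000 B_ack=5000
After event 3: A_seq=5161 A_ack=2000 B_seq=2000 B_ack=5161
After event 4: A_seq=5161 A_ack=2000 B_seq=2000 B_ack=5161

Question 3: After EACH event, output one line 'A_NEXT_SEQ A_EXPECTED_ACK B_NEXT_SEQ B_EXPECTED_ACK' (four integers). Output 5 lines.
5090 2000 2000 5000
5133 2000 2000 5000
5161 2000 2000 5000
5161 2000 2000 5161
5161 2000 2000 5161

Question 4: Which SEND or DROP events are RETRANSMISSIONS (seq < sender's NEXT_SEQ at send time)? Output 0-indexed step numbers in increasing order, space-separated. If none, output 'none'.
Step 0: DROP seq=5000 -> fresh
Step 1: SEND seq=5090 -> fresh
Step 2: SEND seq=5133 -> fresh
Step 3: SEND seq=5000 -> retransmit
Step 4: SEND seq=5000 -> retransmit

Answer: 3 4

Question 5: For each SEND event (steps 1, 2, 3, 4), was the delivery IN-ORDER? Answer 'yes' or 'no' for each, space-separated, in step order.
Step 1: SEND seq=5090 -> out-of-order
Step 2: SEND seq=5133 -> out-of-order
Step 3: SEND seq=5000 -> in-order
Step 4: SEND seq=5000 -> out-of-order

Answer: no no yes no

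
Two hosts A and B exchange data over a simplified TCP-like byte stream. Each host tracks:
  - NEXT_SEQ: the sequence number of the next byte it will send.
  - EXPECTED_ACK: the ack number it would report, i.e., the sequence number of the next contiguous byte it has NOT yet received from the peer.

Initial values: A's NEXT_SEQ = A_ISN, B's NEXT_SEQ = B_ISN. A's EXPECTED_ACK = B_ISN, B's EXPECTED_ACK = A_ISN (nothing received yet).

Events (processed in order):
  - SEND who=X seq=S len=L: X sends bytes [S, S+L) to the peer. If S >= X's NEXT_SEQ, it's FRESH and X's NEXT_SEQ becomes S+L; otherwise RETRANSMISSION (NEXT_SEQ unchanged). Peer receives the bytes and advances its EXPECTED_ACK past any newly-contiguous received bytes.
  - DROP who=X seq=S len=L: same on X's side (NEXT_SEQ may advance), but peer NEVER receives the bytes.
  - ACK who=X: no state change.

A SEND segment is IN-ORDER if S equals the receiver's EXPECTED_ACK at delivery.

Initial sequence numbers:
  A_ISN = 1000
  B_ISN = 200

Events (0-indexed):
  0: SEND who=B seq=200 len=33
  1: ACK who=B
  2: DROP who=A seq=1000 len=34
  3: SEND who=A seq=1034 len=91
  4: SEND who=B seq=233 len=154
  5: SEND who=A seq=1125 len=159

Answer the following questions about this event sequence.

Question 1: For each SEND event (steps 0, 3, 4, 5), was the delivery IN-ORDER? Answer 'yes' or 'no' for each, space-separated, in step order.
Step 0: SEND seq=200 -> in-order
Step 3: SEND seq=1034 -> out-of-order
Step 4: SEND seq=233 -> in-order
Step 5: SEND seq=1125 -> out-of-order

Answer: yes no yes no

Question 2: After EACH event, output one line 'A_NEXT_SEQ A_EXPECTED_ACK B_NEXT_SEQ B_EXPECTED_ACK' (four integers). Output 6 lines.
1000 233 233 1000
1000 233 233 1000
1034 233 233 1000
1125 233 233 1000
1125 387 387 1000
1284 387 387 1000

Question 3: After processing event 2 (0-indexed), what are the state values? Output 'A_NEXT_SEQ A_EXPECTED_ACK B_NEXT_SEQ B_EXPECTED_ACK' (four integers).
After event 0: A_seq=1000 A_ack=233 B_seq=233 B_ack=1000
After event 1: A_seq=1000 A_ack=233 B_seq=233 B_ack=1000
After event 2: A_seq=1034 A_ack=233 B_seq=233 B_ack=1000

1034 233 233 1000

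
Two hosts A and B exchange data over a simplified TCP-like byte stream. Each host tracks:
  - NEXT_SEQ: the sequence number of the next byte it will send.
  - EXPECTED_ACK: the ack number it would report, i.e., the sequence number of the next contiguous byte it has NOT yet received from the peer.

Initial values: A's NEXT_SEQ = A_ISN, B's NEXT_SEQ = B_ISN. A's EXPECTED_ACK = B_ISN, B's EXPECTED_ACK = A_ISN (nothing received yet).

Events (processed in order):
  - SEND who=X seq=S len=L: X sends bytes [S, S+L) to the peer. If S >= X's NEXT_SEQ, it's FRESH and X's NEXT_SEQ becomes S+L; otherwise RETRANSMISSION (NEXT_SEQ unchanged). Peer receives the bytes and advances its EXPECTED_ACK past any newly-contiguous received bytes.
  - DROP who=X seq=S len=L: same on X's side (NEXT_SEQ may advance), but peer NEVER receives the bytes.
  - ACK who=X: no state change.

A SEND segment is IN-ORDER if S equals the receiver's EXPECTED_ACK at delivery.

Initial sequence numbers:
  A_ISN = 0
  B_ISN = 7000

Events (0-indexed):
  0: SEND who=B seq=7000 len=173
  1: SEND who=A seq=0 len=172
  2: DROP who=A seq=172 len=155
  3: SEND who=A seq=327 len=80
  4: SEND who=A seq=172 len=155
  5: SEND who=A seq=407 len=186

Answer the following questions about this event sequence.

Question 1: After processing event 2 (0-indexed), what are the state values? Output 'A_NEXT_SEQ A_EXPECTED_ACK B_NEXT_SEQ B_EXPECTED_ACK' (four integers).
After event 0: A_seq=0 A_ack=7173 B_seq=7173 B_ack=0
After event 1: A_seq=172 A_ack=7173 B_seq=7173 B_ack=172
After event 2: A_seq=327 A_ack=7173 B_seq=7173 B_ack=172

327 7173 7173 172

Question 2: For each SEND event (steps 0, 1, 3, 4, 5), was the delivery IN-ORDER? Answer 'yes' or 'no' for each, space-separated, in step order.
Step 0: SEND seq=7000 -> in-order
Step 1: SEND seq=0 -> in-order
Step 3: SEND seq=327 -> out-of-order
Step 4: SEND seq=172 -> in-order
Step 5: SEND seq=407 -> in-order

Answer: yes yes no yes yes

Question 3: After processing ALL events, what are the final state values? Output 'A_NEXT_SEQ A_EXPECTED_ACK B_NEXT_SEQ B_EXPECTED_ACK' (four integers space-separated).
After event 0: A_seq=0 A_ack=7173 B_seq=7173 B_ack=0
After event 1: A_seq=172 A_ack=7173 B_seq=7173 B_ack=172
After event 2: A_seq=327 A_ack=7173 B_seq=7173 B_ack=172
After event 3: A_seq=407 A_ack=7173 B_seq=7173 B_ack=172
After event 4: A_seq=407 A_ack=7173 B_seq=7173 B_ack=407
After event 5: A_seq=593 A_ack=7173 B_seq=7173 B_ack=593

Answer: 593 7173 7173 593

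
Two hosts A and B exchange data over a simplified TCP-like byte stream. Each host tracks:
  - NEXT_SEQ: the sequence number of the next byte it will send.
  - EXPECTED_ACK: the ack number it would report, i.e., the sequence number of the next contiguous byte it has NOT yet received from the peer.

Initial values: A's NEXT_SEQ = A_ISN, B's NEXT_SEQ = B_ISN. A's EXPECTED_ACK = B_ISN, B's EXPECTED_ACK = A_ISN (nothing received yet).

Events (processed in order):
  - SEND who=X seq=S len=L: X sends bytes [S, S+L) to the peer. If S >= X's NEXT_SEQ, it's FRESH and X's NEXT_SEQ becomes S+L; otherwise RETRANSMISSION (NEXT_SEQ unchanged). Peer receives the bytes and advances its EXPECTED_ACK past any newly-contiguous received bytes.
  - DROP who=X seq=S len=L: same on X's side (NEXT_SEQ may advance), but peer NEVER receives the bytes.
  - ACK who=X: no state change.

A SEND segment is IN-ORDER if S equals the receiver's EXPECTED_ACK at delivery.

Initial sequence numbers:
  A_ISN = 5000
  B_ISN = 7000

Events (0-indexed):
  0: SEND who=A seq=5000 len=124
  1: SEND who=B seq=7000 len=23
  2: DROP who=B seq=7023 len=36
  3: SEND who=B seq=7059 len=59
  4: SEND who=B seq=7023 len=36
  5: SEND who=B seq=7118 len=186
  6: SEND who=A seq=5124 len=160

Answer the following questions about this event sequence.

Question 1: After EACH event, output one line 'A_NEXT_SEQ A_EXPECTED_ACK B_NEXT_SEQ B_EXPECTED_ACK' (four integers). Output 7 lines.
5124 7000 7000 5124
5124 7023 7023 5124
5124 7023 7059 5124
5124 7023 7118 5124
5124 7118 7118 5124
5124 7304 7304 5124
5284 7304 7304 5284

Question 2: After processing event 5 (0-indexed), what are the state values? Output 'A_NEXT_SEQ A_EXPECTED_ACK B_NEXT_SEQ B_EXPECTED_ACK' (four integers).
After event 0: A_seq=5124 A_ack=7000 B_seq=7000 B_ack=5124
After event 1: A_seq=5124 A_ack=7023 B_seq=7023 B_ack=5124
After event 2: A_seq=5124 A_ack=7023 B_seq=7059 B_ack=5124
After event 3: A_seq=5124 A_ack=7023 B_seq=7118 B_ack=5124
After event 4: A_seq=5124 A_ack=7118 B_seq=7118 B_ack=5124
After event 5: A_seq=5124 A_ack=7304 B_seq=7304 B_ack=5124

5124 7304 7304 5124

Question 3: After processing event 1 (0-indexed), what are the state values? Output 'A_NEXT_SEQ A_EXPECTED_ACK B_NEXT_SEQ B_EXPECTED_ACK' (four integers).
After event 0: A_seq=5124 A_ack=7000 B_seq=7000 B_ack=5124
After event 1: A_seq=5124 A_ack=7023 B_seq=7023 B_ack=5124

5124 7023 7023 5124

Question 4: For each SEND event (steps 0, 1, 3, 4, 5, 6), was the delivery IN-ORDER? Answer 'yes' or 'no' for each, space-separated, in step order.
Answer: yes yes no yes yes yes

Derivation:
Step 0: SEND seq=5000 -> in-order
Step 1: SEND seq=7000 -> in-order
Step 3: SEND seq=7059 -> out-of-order
Step 4: SEND seq=7023 -> in-order
Step 5: SEND seq=7118 -> in-order
Step 6: SEND seq=5124 -> in-order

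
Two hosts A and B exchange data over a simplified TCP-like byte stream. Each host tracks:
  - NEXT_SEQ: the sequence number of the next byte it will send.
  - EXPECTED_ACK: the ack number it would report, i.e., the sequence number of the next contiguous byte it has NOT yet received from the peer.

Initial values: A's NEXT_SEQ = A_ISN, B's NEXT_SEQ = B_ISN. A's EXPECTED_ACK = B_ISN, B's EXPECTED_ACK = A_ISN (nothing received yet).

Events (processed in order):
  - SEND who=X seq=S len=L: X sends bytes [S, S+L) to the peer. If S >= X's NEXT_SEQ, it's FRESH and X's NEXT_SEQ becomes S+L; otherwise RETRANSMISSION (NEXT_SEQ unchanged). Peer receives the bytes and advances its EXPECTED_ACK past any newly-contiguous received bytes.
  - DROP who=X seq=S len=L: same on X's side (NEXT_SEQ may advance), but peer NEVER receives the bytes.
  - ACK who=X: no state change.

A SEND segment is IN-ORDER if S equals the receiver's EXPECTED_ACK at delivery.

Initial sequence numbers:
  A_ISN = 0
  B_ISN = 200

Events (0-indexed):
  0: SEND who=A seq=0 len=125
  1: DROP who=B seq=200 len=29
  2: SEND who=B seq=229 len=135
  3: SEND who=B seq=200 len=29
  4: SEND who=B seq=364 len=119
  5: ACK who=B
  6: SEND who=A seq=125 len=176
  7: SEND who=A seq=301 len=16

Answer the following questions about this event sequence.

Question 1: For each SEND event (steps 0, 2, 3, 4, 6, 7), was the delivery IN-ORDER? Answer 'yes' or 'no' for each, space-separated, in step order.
Answer: yes no yes yes yes yes

Derivation:
Step 0: SEND seq=0 -> in-order
Step 2: SEND seq=229 -> out-of-order
Step 3: SEND seq=200 -> in-order
Step 4: SEND seq=364 -> in-order
Step 6: SEND seq=125 -> in-order
Step 7: SEND seq=301 -> in-order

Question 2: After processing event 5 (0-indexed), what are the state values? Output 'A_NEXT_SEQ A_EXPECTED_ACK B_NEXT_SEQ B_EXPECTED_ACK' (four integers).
After event 0: A_seq=125 A_ack=200 B_seq=200 B_ack=125
After event 1: A_seq=125 A_ack=200 B_seq=229 B_ack=125
After event 2: A_seq=125 A_ack=200 B_seq=364 B_ack=125
After event 3: A_seq=125 A_ack=364 B_seq=364 B_ack=125
After event 4: A_seq=125 A_ack=483 B_seq=483 B_ack=125
After event 5: A_seq=125 A_ack=483 B_seq=483 B_ack=125

125 483 483 125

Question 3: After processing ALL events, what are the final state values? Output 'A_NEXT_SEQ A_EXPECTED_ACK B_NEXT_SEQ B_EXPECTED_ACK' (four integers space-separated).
Answer: 317 483 483 317

Derivation:
After event 0: A_seq=125 A_ack=200 B_seq=200 B_ack=125
After event 1: A_seq=125 A_ack=200 B_seq=229 B_ack=125
After event 2: A_seq=125 A_ack=200 B_seq=364 B_ack=125
After event 3: A_seq=125 A_ack=364 B_seq=364 B_ack=125
After event 4: A_seq=125 A_ack=483 B_seq=483 B_ack=125
After event 5: A_seq=125 A_ack=483 B_seq=483 B_ack=125
After event 6: A_seq=301 A_ack=483 B_seq=483 B_ack=301
After event 7: A_seq=317 A_ack=483 B_seq=483 B_ack=317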